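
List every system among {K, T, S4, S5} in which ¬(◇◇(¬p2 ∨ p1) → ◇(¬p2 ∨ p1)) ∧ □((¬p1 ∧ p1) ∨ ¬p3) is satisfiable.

K, T

T-tableau for the formula:
1. ¬(◇◇(¬p2 ∨ p1) → ◇(¬p2 ∨ p1)) ∧ □((¬p1 ∧ p1) ∨ ¬p3), w0
2. ¬(◇◇(¬p2 ∨ p1) → ◇(¬p2 ∨ p1)), w0
3. □((¬p1 ∧ p1) ∨ ¬p3), w0
4. ◇◇(¬p2 ∨ p1), w0
5. ¬◇(¬p2 ∨ p1), w0
6. (¬p1 ∧ p1) ∨ ¬p3, w0
7. ¬(¬p2 ∨ p1), w0
8. p2, w0
9. ¬p1, w0
10. ¬p3, w0
11. ◇(¬p2 ∨ p1), w1
12. (¬p1 ∧ p1) ∨ ¬p3, w1
13. ¬(¬p2 ∨ p1), w1
14. p2, w1
15. ¬p1, w1
16. ¬p3, w1
17. ¬p2 ∨ p1, w2
18. p1, w2
Accessibility: w0Rw0, w0Rw1, w1Rw1, w1Rw2, w2Rw2
Complete open branch: satisfiable in T, hence also in K (this T-model is also a K-model).
S4-tableau for the formula:
1. ¬(◇◇(¬p2 ∨ p1) → ◇(¬p2 ∨ p1)) ∧ □((¬p1 ∧ p1) ∨ ¬p3), w0
2. ¬(◇◇(¬p2 ∨ p1) → ◇(¬p2 ∨ p1)), w0
3. □((¬p1 ∧ p1) ∨ ¬p3), w0
4. ◇◇(¬p2 ∨ p1), w0
5. ¬◇(¬p2 ∨ p1), w0
6. (¬p1 ∧ p1) ∨ ¬p3, w0
7. ¬(¬p2 ∨ p1), w0
8. p2, w0
9. ¬p1, w0
10. ¬p3, w0
11. ◇(¬p2 ∨ p1), w1
12. (¬p1 ∧ p1) ∨ ¬p3, w1
13. ¬(¬p2 ∨ p1), w1
14. p2, w1
15. ¬p1, w1
16. ¬p3, w1
17. ¬p2 ∨ p1, w2
18. (¬p1 ∧ p1) ∨ ¬p3, w2
19. ¬(¬p2 ∨ p1), w2
20. p2, w2
21. ¬p1, w2
22. p1, w2
Accessibility: w0Rw0, w0Rw1, w0Rw2, w1Rw1, w1Rw2, w2Rw2
Branch closes: p1 and ¬p1 both at w2.
Every branch closes (one shown): unsatisfiable in S4, hence also in S5 (every S5-frame is an S4-frame).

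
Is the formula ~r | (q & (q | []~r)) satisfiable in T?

Satisfiable (open branch found)

1. ~r | (q & (q | []~r)), u
2. q & (q | []~r), u   [|-rule on 1 (branches; this branch)]
3. q, u   [&-rule on 2]
4. q | []~r, u   [&-rule on 2]
5. []~r, u   [|-rule on 4 (branches; this branch)]
6. ~r, u   [[]-rule on 5 via uRu]
Accessibility: uRu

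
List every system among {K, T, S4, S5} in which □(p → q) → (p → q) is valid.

K-tableau for the negation ¬(□(p → q) → (p → q)):
1. ¬(□(p → q) → (p → q)), u
2. □(p → q), u
3. ¬(p → q), u
4. p, u
5. ¬q, u
Complete open branch: countermodel on a K-frame, so not valid in K.
T-tableau for the negation ¬(□(p → q) → (p → q)):
1. ¬(□(p → q) → (p → q)), u
2. □(p → q), u
3. ¬(p → q), u
4. p, u
5. ¬q, u
6. p → q, u
7. q, u
Accessibility: uRu
Branch closes: q and ¬q both at u.
Every branch closes (one shown): valid in T, hence also in S4, S5 (every theorem of T is a theorem of S4 and S5).

T, S4, S5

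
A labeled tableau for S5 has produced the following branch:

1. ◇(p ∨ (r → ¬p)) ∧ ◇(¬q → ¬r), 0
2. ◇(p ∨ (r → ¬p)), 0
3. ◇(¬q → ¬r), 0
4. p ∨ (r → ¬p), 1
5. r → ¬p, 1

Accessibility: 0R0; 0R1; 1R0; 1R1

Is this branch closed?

Open

No world carries both an atom and its negation.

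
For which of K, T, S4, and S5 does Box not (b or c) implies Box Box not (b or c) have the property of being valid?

T-tableau for the negation not (Box not (b or c) implies Box Box not (b or c)):
1. not (Box not (b or c) implies Box Box not (b or c)), 0
2. Box not (b or c), 0   [neg-implies-rule on 1]
3. not Box Box not (b or c), 0   [neg-implies-rule on 1]
4. not (b or c), 0   [Box-rule on 2 via 0R0]
5. not b, 0   [neg-or-rule on 4]
6. not c, 0   [neg-or-rule on 4]
7. not Box not (b or c), 1   [neg-Box-rule on 3: fresh world 1, 0R1]
8. not (b or c), 1   [Box-rule on 2 via 0R1]
9. not b, 1   [neg-or-rule on 8]
10. not c, 1   [neg-or-rule on 8]
11. b or c, 2   [neg-Box-rule on 7: fresh world 2, 1R2]
12. c, 2   [or-rule on 11 (branches; this branch)]
Accessibility: 0R0, 0R1, 1R1, 1R2, 2R2
Complete open branch: countermodel on a T-frame, so not valid in T, nor in K (the same frame is also a K-frame).
S4-tableau for the negation not (Box not (b or c) implies Box Box not (b or c)):
1. not (Box not (b or c) implies Box Box not (b or c)), 0
2. Box not (b or c), 0   [neg-implies-rule on 1]
3. not Box Box not (b or c), 0   [neg-implies-rule on 1]
4. not (b or c), 0   [Box-rule on 2 via 0R0]
5. not b, 0   [neg-or-rule on 4]
6. not c, 0   [neg-or-rule on 4]
7. not Box not (b or c), 1   [neg-Box-rule on 3: fresh world 1, 0R1]
8. not (b or c), 1   [Box-rule on 2 via 0R1]
9. not b, 1   [neg-or-rule on 8]
10. not c, 1   [neg-or-rule on 8]
11. b or c, 2   [neg-Box-rule on 7: fresh world 2, 1R2]
12. not (b or c), 2   [Box-rule on 2 via 0R2]
13. not b, 2   [neg-or-rule on 12]
14. not c, 2   [neg-or-rule on 12]
15. c, 2   [or-rule on 11 (branches; this branch)]
Accessibility: 0R0, 0R1, 0R2, 1R1, 1R2, 2R2
Branch closes: c and not c both at 2.
Every branch closes (one shown): valid in S4, hence also in S5 (every theorem of S4 is a theorem of S5).

S4, S5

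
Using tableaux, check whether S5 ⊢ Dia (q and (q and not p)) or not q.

Not valid

Tableau for the negation not (Dia (q and (q and not p)) or not q):
1. not (Dia (q and (q and not p)) or not q), 0
2. not Dia (q and (q and not p)), 0
3. q, 0
4. not (q and (q and not p)), 0
5. not (q and not p), 0
6. p, 0
Accessibility: 0R0
The negation has an open branch (countermodel exists).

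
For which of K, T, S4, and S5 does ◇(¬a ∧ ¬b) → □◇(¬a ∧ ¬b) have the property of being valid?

S4-tableau for the negation ¬(◇(¬a ∧ ¬b) → □◇(¬a ∧ ¬b)):
1. ¬(◇(¬a ∧ ¬b) → □◇(¬a ∧ ¬b)), u
2. ◇(¬a ∧ ¬b), u
3. ¬□◇(¬a ∧ ¬b), u
4. ¬a ∧ ¬b, v
5. ¬a, v
6. ¬b, v
7. ¬◇(¬a ∧ ¬b), w
8. ¬(¬a ∧ ¬b), w
9. b, w
Accessibility: uRu, uRv, uRw, vRv, wRw
Complete open branch: countermodel on an S4-frame, so not valid in S4, nor in K, T (the same frame is also a K-frame and a T-frame).
S5-tableau for the negation ¬(◇(¬a ∧ ¬b) → □◇(¬a ∧ ¬b)):
1. ¬(◇(¬a ∧ ¬b) → □◇(¬a ∧ ¬b)), u
2. ◇(¬a ∧ ¬b), u
3. ¬□◇(¬a ∧ ¬b), u
4. ¬a ∧ ¬b, v
5. ¬a, v
6. ¬b, v
7. ¬◇(¬a ∧ ¬b), w
8. ¬(¬a ∧ ¬b), u
9. ¬(¬a ∧ ¬b), v
10. ¬(¬a ∧ ¬b), w
11. b, u
12. b, v
Accessibility: uRu, uRv, uRw, vRu, vRv, vRw, wRu, wRv, wRw
Branch closes: b and ¬b both at v.
Every branch closes (one shown): valid in S5.

S5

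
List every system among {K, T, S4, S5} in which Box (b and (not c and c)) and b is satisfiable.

T-tableau for the formula:
1. Box (b and (not c and c)) and b, u
2. Box (b and (not c and c)), u
3. b, u
4. b and (not c and c), u
5. not c and c, u
6. not c, u
7. c, u
Accessibility: uRu
Branch closes: c and not c both at u.
Every branch closes (one shown): unsatisfiable in T, hence also in S4, S5 (every S4/S5-frame is a T-frame).
K-tableau for the formula:
1. Box (b and (not c and c)) and b, u
2. Box (b and (not c and c)), u
3. b, u
Complete open branch: satisfiable in K.

K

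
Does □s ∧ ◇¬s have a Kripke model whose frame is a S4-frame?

1. □s ∧ ◇¬s, u
2. □s, u
3. ◇¬s, u
4. s, u
5. ¬s, v
6. s, v
Accessibility: uRu, uRv, vRv
Branch closes: s and ¬s both at v.
All branches of the tableau close; one closing branch shown above.

Unsatisfiable (every branch closes)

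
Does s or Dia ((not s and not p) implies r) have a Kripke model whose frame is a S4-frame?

1. s or Dia ((not s and not p) implies r), w0
2. Dia ((not s and not p) implies r), w0   [or-rule on 1 (branches; this branch)]
3. (not s and not p) implies r, w1   [Dia-rule on 2: fresh world w1, w0Rw1]
4. r, w1   [implies-rule on 3 (branches; this branch)]
Accessibility: w0Rw0, w0Rw1, w1Rw1

Yes, satisfiable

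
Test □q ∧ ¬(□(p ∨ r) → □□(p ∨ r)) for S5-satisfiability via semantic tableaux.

1. □q ∧ ¬(□(p ∨ r) → □□(p ∨ r)), u
2. □q, u   [∧-rule on 1]
3. ¬(□(p ∨ r) → □□(p ∨ r)), u   [∧-rule on 1]
4. □(p ∨ r), u   [¬→-rule on 3]
5. ¬□□(p ∨ r), u   [¬→-rule on 3]
6. q, u   [□-rule on 2 via uRu]
7. p ∨ r, u   [□-rule on 4 via uRu]
8. r, u   [∨-rule on 7 (branches; this branch)]
9. ¬□(p ∨ r), v   [¬□-rule on 5: fresh world v, uRv]
10. q, v   [□-rule on 2 via uRv]
11. p ∨ r, v   [□-rule on 4 via uRv]
12. r, v   [∨-rule on 11 (branches; this branch)]
13. ¬(p ∨ r), w   [¬□-rule on 9: fresh world w, vRw]
14. ¬p, w   [¬∨-rule on 13]
15. ¬r, w   [¬∨-rule on 13]
16. q, w   [□-rule on 2 via uRw]
17. p ∨ r, w   [□-rule on 4 via uRw]
18. r, w   [∨-rule on 17 (branches; this branch)]
Accessibility: uRu, uRv, uRw, vRu, vRv, vRw, wRu, wRv, wRw
Branch closes: r and ¬r both at w.
All branches of the tableau close; one closing branch shown above.

No, unsatisfiable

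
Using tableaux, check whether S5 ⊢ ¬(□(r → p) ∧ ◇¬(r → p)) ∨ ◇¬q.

Tableau for the negation ¬(¬(□(r → p) ∧ ◇¬(r → p)) ∨ ◇¬q):
1. ¬(¬(□(r → p) ∧ ◇¬(r → p)) ∨ ◇¬q), w0
2. □(r → p) ∧ ◇¬(r → p), w0
3. ¬◇¬q, w0
4. □(r → p), w0
5. ◇¬(r → p), w0
6. q, w0
7. r → p, w0
8. p, w0
9. ¬(r → p), w1
10. r, w1
11. ¬p, w1
12. q, w1
13. r → p, w1
14. p, w1
Accessibility: w0Rw0, w0Rw1, w1Rw0, w1Rw1
Branch closes: p and ¬p both at w1.
All branches of the negation close; one closing branch shown above.

Valid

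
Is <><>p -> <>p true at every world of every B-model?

Tableau for the negation ~(<><>p -> <>p):
1. ~(<><>p -> <>p), w0
2. <><>p, w0
3. ~<>p, w0
4. ~p, w0
5. <>p, w1
6. ~p, w1
7. p, w2
Accessibility: w0Rw0, w0Rw1, w1Rw0, w1Rw1, w1Rw2, w2Rw1, w2Rw2
The negation has an open branch (countermodel exists).

Not valid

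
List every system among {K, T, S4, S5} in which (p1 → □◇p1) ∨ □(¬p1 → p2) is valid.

S5

S4-tableau for the negation ¬((p1 → □◇p1) ∨ □(¬p1 → p2)):
1. ¬((p1 → □◇p1) ∨ □(¬p1 → p2)), 0
2. ¬(p1 → □◇p1), 0   [¬∨-rule on 1]
3. ¬□(¬p1 → p2), 0   [¬∨-rule on 1]
4. p1, 0   [¬→-rule on 2]
5. ¬□◇p1, 0   [¬→-rule on 2]
6. ¬(¬p1 → p2), 1   [¬□-rule on 3: fresh world 1, 0R1]
7. ¬p1, 1   [¬→-rule on 6]
8. ¬p2, 1   [¬→-rule on 6]
9. ¬◇p1, 2   [¬□-rule on 5: fresh world 2, 0R2]
10. ¬p1, 2   [¬◇-rule on 9 via 2R2]
Accessibility: 0R0, 0R1, 0R2, 1R1, 2R2
Complete open branch: countermodel on an S4-frame, so not valid in S4, nor in K, T (the same frame is also a K-frame and a T-frame).
S5-tableau for the negation ¬((p1 → □◇p1) ∨ □(¬p1 → p2)):
1. ¬((p1 → □◇p1) ∨ □(¬p1 → p2)), 0
2. ¬(p1 → □◇p1), 0   [¬∨-rule on 1]
3. ¬□(¬p1 → p2), 0   [¬∨-rule on 1]
4. p1, 0   [¬→-rule on 2]
5. ¬□◇p1, 0   [¬→-rule on 2]
6. ¬(¬p1 → p2), 1   [¬□-rule on 3: fresh world 1, 0R1]
7. ¬p1, 1   [¬→-rule on 6]
8. ¬p2, 1   [¬→-rule on 6]
9. ¬◇p1, 2   [¬□-rule on 5: fresh world 2, 0R2]
10. ¬p1, 0   [¬◇-rule on 9 via 2R0]
Accessibility: 0R0, 0R1, 0R2, 1R0, 1R1, 1R2, 2R0, 2R1, 2R2
Branch closes: p1 and ¬p1 both at 0.
Every branch closes (one shown): valid in S5.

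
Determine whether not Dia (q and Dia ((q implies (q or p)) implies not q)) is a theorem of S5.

Invalid (countermodel exists)

Tableau for the negation Dia (q and Dia ((q implies (q or p)) implies not q)):
1. Dia (q and Dia ((q implies (q or p)) implies not q)), 0
2. q and Dia ((q implies (q or p)) implies not q), 1
3. q, 1
4. Dia ((q implies (q or p)) implies not q), 1
5. (q implies (q or p)) implies not q, 2
6. not q, 2
Accessibility: 0R0, 0R1, 0R2, 1R0, 1R1, 1R2, 2R0, 2R1, 2R2
The negation has an open branch (countermodel exists).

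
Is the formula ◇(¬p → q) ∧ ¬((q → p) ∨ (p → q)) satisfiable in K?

1. ◇(¬p → q) ∧ ¬((q → p) ∨ (p → q)), u
2. ◇(¬p → q), u
3. ¬((q → p) ∨ (p → q)), u
4. ¬(q → p), u
5. ¬(p → q), u
6. q, u
7. ¬p, u
8. p, u
9. ¬q, u
Branch closes: p and ¬p both at u.
Every branch closes; the branch above is one of them.

No, unsatisfiable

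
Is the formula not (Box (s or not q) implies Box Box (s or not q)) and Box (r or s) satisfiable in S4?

Unsatisfiable (every branch closes)

1. not (Box (s or not q) implies Box Box (s or not q)) and Box (r or s), u
2. not (Box (s or not q) implies Box Box (s or not q)), u
3. Box (r or s), u
4. Box (s or not q), u
5. not Box Box (s or not q), u
6. r or s, u
7. s or not q, u
8. s, u
9. not q, u
10. not Box (s or not q), v
11. r or s, v
12. s or not q, v
13. s, v
14. not q, v
15. not (s or not q), w
16. not s, w
17. q, w
18. r or s, w
19. s or not q, w
20. r, w
21. not q, w
Accessibility: uRu, uRv, uRw, vRv, vRw, wRw
Branch closes: q and not q both at w.
All branches of the tableau close; one closing branch shown above.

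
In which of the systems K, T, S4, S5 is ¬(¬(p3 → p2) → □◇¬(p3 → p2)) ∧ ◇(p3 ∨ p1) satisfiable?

K, T, S4

S4-tableau for the formula:
1. ¬(¬(p3 → p2) → □◇¬(p3 → p2)) ∧ ◇(p3 ∨ p1), 0
2. ¬(¬(p3 → p2) → □◇¬(p3 → p2)), 0   [∧-rule on 1]
3. ◇(p3 ∨ p1), 0   [∧-rule on 1]
4. ¬(p3 → p2), 0   [¬→-rule on 2]
5. ¬□◇¬(p3 → p2), 0   [¬→-rule on 2]
6. p3, 0   [¬→-rule on 4]
7. ¬p2, 0   [¬→-rule on 4]
8. p3 ∨ p1, 1   [◇-rule on 3: fresh world 1, 0R1]
9. p1, 1   [∨-rule on 8 (branches; this branch)]
10. ¬◇¬(p3 → p2), 2   [¬□-rule on 5: fresh world 2, 0R2]
11. p3 → p2, 2   [¬◇-rule on 10 via 2R2]
12. p2, 2   [→-rule on 11 (branches; this branch)]
Accessibility: 0R0, 0R1, 0R2, 1R1, 2R2
Complete open branch: satisfiable in S4, hence also in K, T (this S4-model is also a K-model and a T-model).
S5-tableau for the formula:
1. ¬(¬(p3 → p2) → □◇¬(p3 → p2)) ∧ ◇(p3 ∨ p1), 0
2. ¬(¬(p3 → p2) → □◇¬(p3 → p2)), 0   [∧-rule on 1]
3. ◇(p3 ∨ p1), 0   [∧-rule on 1]
4. ¬(p3 → p2), 0   [¬→-rule on 2]
5. ¬□◇¬(p3 → p2), 0   [¬→-rule on 2]
6. p3, 0   [¬→-rule on 4]
7. ¬p2, 0   [¬→-rule on 4]
8. p3 ∨ p1, 1   [◇-rule on 3: fresh world 1, 0R1]
9. p1, 1   [∨-rule on 8 (branches; this branch)]
10. ¬◇¬(p3 → p2), 2   [¬□-rule on 5: fresh world 2, 0R2]
11. p3 → p2, 0   [¬◇-rule on 10 via 2R0]
12. p3 → p2, 1   [¬◇-rule on 10 via 2R1]
13. p3 → p2, 2   [¬◇-rule on 10 via 2R2]
14. p2, 0   [→-rule on 11 (branches; this branch)]
Accessibility: 0R0, 0R1, 0R2, 1R0, 1R1, 1R2, 2R0, 2R1, 2R2
Branch closes: p2 and ¬p2 both at 0.
Every branch closes (one shown): unsatisfiable in S5.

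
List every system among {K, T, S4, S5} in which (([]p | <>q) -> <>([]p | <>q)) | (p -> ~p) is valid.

T, S4, S5

T-tableau for the negation ~((([]p | <>q) -> <>([]p | <>q)) | (p -> ~p)):
1. ~((([]p | <>q) -> <>([]p | <>q)) | (p -> ~p)), u
2. ~(([]p | <>q) -> <>([]p | <>q)), u
3. ~(p -> ~p), u
4. []p | <>q, u
5. ~<>([]p | <>q), u
6. p, u
7. ~([]p | <>q), u
8. ~[]p, u
9. ~<>q, u
10. ~q, u
11. <>q, u
12. ~p, v
13. ~([]p | <>q), v
14. ~[]p, v
15. ~<>q, v
16. ~q, v
17. q, w
18. ~([]p | <>q), w
19. ~[]p, w
20. ~<>q, w
21. ~q, w
Accessibility: uRu, uRv, uRw, vRv, wRw
Branch closes: q and ~q both at w.
Every branch closes (one shown): valid in T, hence also in S4, S5 (every theorem of T is a theorem of S4 and S5).
K-tableau for the negation ~((([]p | <>q) -> <>([]p | <>q)) | (p -> ~p)):
1. ~((([]p | <>q) -> <>([]p | <>q)) | (p -> ~p)), u
2. ~(([]p | <>q) -> <>([]p | <>q)), u
3. ~(p -> ~p), u
4. []p | <>q, u
5. ~<>([]p | <>q), u
6. p, u
7. <>q, u
8. q, v
9. ~([]p | <>q), v
10. ~[]p, v
11. ~<>q, v
12. ~p, w
13. ~q, w
Accessibility: uRv, vRw
Complete open branch: countermodel on a K-frame, so not valid in K.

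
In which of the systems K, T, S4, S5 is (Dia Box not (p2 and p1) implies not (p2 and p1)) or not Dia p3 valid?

S5

S4-tableau for the negation not ((Dia Box not (p2 and p1) implies not (p2 and p1)) or not Dia p3):
1. not ((Dia Box not (p2 and p1) implies not (p2 and p1)) or not Dia p3), 0
2. not (Dia Box not (p2 and p1) implies not (p2 and p1)), 0
3. Dia p3, 0
4. Dia Box not (p2 and p1), 0
5. p2 and p1, 0
6. p2, 0
7. p1, 0
8. p3, 1
9. Box not (p2 and p1), 2
10. not (p2 and p1), 2
11. not p1, 2
Accessibility: 0R0, 0R1, 0R2, 1R1, 2R2
Complete open branch: countermodel on an S4-frame, so not valid in S4, nor in K, T (the same frame is also a K-frame and a T-frame).
S5-tableau for the negation not ((Dia Box not (p2 and p1) implies not (p2 and p1)) or not Dia p3):
1. not ((Dia Box not (p2 and p1) implies not (p2 and p1)) or not Dia p3), 0
2. not (Dia Box not (p2 and p1) implies not (p2 and p1)), 0
3. Dia p3, 0
4. Dia Box not (p2 and p1), 0
5. p2 and p1, 0
6. p2, 0
7. p1, 0
8. p3, 1
9. Box not (p2 and p1), 2
10. not (p2 and p1), 0
11. not (p2 and p1), 1
12. not (p2 and p1), 2
13. not p1, 0
Accessibility: 0R0, 0R1, 0R2, 1R0, 1R1, 1R2, 2R0, 2R1, 2R2
Branch closes: p1 and not p1 both at 0.
Every branch closes (one shown): valid in S5.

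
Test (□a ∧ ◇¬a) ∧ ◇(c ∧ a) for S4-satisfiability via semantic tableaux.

Unsatisfiable (every branch closes)

1. (□a ∧ ◇¬a) ∧ ◇(c ∧ a), w0
2. □a ∧ ◇¬a, w0   [∧-rule on 1]
3. ◇(c ∧ a), w0   [∧-rule on 1]
4. □a, w0   [∧-rule on 2]
5. ◇¬a, w0   [∧-rule on 2]
6. a, w0   [□-rule on 4 via w0Rw0]
7. c ∧ a, w1   [◇-rule on 3: fresh world w1, w0Rw1]
8. c, w1   [∧-rule on 7]
9. a, w1   [∧-rule on 7]
10. ¬a, w2   [◇-rule on 5: fresh world w2, w0Rw2]
11. a, w2   [□-rule on 4 via w0Rw2]
Accessibility: w0Rw0, w0Rw1, w0Rw2, w1Rw1, w2Rw2
Branch closes: a and ¬a both at w2.
All branches of the tableau close; one closing branch shown above.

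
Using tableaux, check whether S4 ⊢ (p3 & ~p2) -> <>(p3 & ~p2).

Tableau for the negation ~((p3 & ~p2) -> <>(p3 & ~p2)):
1. ~((p3 & ~p2) -> <>(p3 & ~p2)), u
2. p3 & ~p2, u   [~->-rule on 1]
3. ~<>(p3 & ~p2), u   [~->-rule on 1]
4. p3, u   [&-rule on 2]
5. ~p2, u   [&-rule on 2]
6. ~(p3 & ~p2), u   [~<>-rule on 3 via uRu]
7. p2, u   [~&-rule on 6 (branches; this branch)]
Accessibility: uRu
Branch closes: p2 and ~p2 both at u.
All branches of the negation close; one closing branch shown above.

Valid in S4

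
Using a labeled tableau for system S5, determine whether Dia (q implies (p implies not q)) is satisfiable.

Satisfiable

1. Dia (q implies (p implies not q)), w0
2. q implies (p implies not q), w1
3. p implies not q, w1
4. not q, w1
Accessibility: w0Rw0, w0Rw1, w1Rw0, w1Rw1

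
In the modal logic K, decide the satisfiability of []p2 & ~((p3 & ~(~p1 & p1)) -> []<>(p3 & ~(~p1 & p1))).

1. []p2 & ~((p3 & ~(~p1 & p1)) -> []<>(p3 & ~(~p1 & p1))), 0
2. []p2, 0   [&-rule on 1]
3. ~((p3 & ~(~p1 & p1)) -> []<>(p3 & ~(~p1 & p1))), 0   [&-rule on 1]
4. p3 & ~(~p1 & p1), 0   [~->-rule on 3]
5. ~[]<>(p3 & ~(~p1 & p1)), 0   [~->-rule on 3]
6. p3, 0   [&-rule on 4]
7. ~(~p1 & p1), 0   [&-rule on 4]
8. ~p1, 0   [~&-rule on 7 (branches; this branch)]
9. ~<>(p3 & ~(~p1 & p1)), 1   [~[]-rule on 5: fresh world 1, 0R1]
10. p2, 1   [[]-rule on 2 via 0R1]
Accessibility: 0R1

Satisfiable (open branch found)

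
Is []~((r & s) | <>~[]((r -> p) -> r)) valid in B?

Tableau for the negation ~[]~((r & s) | <>~[]((r -> p) -> r)):
1. ~[]~((r & s) | <>~[]((r -> p) -> r)), 0
2. (r & s) | <>~[]((r -> p) -> r), 1
3. <>~[]((r -> p) -> r), 1
4. ~[]((r -> p) -> r), 2
5. ~((r -> p) -> r), 3
6. r -> p, 3
7. ~r, 3
8. p, 3
Accessibility: 0R0, 0R1, 1R0, 1R1, 1R2, 2R1, 2R2, 2R3, 3R2, 3R3
The negation has an open branch (countermodel exists).

Not valid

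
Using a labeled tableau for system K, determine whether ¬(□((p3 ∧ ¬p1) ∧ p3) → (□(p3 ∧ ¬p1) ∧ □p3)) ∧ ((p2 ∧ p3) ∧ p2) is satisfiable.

1. ¬(□((p3 ∧ ¬p1) ∧ p3) → (□(p3 ∧ ¬p1) ∧ □p3)) ∧ ((p2 ∧ p3) ∧ p2), u
2. ¬(□((p3 ∧ ¬p1) ∧ p3) → (□(p3 ∧ ¬p1) ∧ □p3)), u
3. (p2 ∧ p3) ∧ p2, u
4. □((p3 ∧ ¬p1) ∧ p3), u
5. ¬(□(p3 ∧ ¬p1) ∧ □p3), u
6. p2 ∧ p3, u
7. p2, u
8. p3, u
9. ¬□(p3 ∧ ¬p1), u
10. ¬(p3 ∧ ¬p1), v
11. (p3 ∧ ¬p1) ∧ p3, v
12. p3 ∧ ¬p1, v
13. p3, v
14. ¬p1, v
15. p1, v
Accessibility: uRv
Branch closes: p1 and ¬p1 both at v.
Every branch closes; the branch above is one of them.

Unsatisfiable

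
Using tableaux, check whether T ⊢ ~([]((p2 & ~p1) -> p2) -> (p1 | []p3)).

Tableau for the negation []((p2 & ~p1) -> p2) -> (p1 | []p3):
1. []((p2 & ~p1) -> p2) -> (p1 | []p3), 0
2. p1 | []p3, 0
3. []p3, 0
4. p3, 0
Accessibility: 0R0
The negation has an open branch (countermodel exists).

No, not valid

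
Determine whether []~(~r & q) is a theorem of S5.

Tableau for the negation ~[]~(~r & q):
1. ~[]~(~r & q), w0
2. ~r & q, w1
3. ~r, w1
4. q, w1
Accessibility: w0Rw0, w0Rw1, w1Rw0, w1Rw1
The negation has an open branch (countermodel exists).

Invalid (countermodel exists)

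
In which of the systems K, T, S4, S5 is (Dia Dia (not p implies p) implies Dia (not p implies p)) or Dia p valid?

S4, S5

S4-tableau for the negation not ((Dia Dia (not p implies p) implies Dia (not p implies p)) or Dia p):
1. not ((Dia Dia (not p implies p) implies Dia (not p implies p)) or Dia p), w0
2. not (Dia Dia (not p implies p) implies Dia (not p implies p)), w0
3. not Dia p, w0
4. Dia Dia (not p implies p), w0
5. not Dia (not p implies p), w0
6. not p, w0
7. not (not p implies p), w0
8. Dia (not p implies p), w1
9. not p, w1
10. not (not p implies p), w1
11. not p implies p, w2
12. not p, w2
13. not (not p implies p), w2
14. p, w2
Accessibility: w0Rw0, w0Rw1, w0Rw2, w1Rw1, w1Rw2, w2Rw2
Branch closes: p and not p both at w2.
Every branch closes (one shown): valid in S4, hence also in S5 (every theorem of S4 is a theorem of S5).
T-tableau for the negation not ((Dia Dia (not p implies p) implies Dia (not p implies p)) or Dia p):
1. not ((Dia Dia (not p implies p) implies Dia (not p implies p)) or Dia p), w0
2. not (Dia Dia (not p implies p) implies Dia (not p implies p)), w0
3. not Dia p, w0
4. Dia Dia (not p implies p), w0
5. not Dia (not p implies p), w0
6. not p, w0
7. not (not p implies p), w0
8. Dia (not p implies p), w1
9. not p, w1
10. not (not p implies p), w1
11. not p implies p, w2
12. p, w2
Accessibility: w0Rw0, w0Rw1, w1Rw1, w1Rw2, w2Rw2
Complete open branch: countermodel on a T-frame, so not valid in T, nor in K (the same frame is also a K-frame).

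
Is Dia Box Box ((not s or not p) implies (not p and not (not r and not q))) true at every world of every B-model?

Invalid (countermodel exists)

Tableau for the negation not Dia Box Box ((not s or not p) implies (not p and not (not r and not q))):
1. not Dia Box Box ((not s or not p) implies (not p and not (not r and not q))), w0
2. not Box Box ((not s or not p) implies (not p and not (not r and not q))), w0
3. not Box ((not s or not p) implies (not p and not (not r and not q))), w1
4. not Box Box ((not s or not p) implies (not p and not (not r and not q))), w1
5. not ((not s or not p) implies (not p and not (not r and not q))), w2
6. not s or not p, w2
7. not (not p and not (not r and not q)), w2
8. not p, w2
9. not r and not q, w2
10. not r, w2
11. not q, w2
12. not Box ((not s or not p) implies (not p and not (not r and not q))), w3
13. not ((not s or not p) implies (not p and not (not r and not q))), w4
14. not s or not p, w4
15. not (not p and not (not r and not q)), w4
16. not p, w4
17. not r and not q, w4
18. not r, w4
19. not q, w4
Accessibility: w0Rw0, w0Rw1, w1Rw0, w1Rw1, w1Rw2, w1Rw3, w2Rw1, w2Rw2, w3Rw1, w3Rw3, w3Rw4, w4Rw3, w4Rw4
The negation has an open branch (countermodel exists).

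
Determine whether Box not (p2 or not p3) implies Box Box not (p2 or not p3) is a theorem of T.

Tableau for the negation not (Box not (p2 or not p3) implies Box Box not (p2 or not p3)):
1. not (Box not (p2 or not p3) implies Box Box not (p2 or not p3)), 0
2. Box not (p2 or not p3), 0
3. not Box Box not (p2 or not p3), 0
4. not (p2 or not p3), 0
5. not p2, 0
6. p3, 0
7. not Box not (p2 or not p3), 1
8. not (p2 or not p3), 1
9. not p2, 1
10. p3, 1
11. p2 or not p3, 2
12. not p3, 2
Accessibility: 0R0, 0R1, 1R1, 1R2, 2R2
The negation has an open branch (countermodel exists).

Invalid (countermodel exists)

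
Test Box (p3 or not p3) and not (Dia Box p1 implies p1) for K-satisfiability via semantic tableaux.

1. Box (p3 or not p3) and not (Dia Box p1 implies p1), 0
2. Box (p3 or not p3), 0
3. not (Dia Box p1 implies p1), 0
4. Dia Box p1, 0
5. not p1, 0
6. Box p1, 1
7. p3 or not p3, 1
8. not p3, 1
Accessibility: 0R1

Satisfiable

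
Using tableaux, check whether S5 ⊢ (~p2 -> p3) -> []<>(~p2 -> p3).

Valid

Tableau for the negation ~((~p2 -> p3) -> []<>(~p2 -> p3)):
1. ~((~p2 -> p3) -> []<>(~p2 -> p3)), u
2. ~p2 -> p3, u
3. ~[]<>(~p2 -> p3), u
4. p3, u
5. ~<>(~p2 -> p3), v
6. ~(~p2 -> p3), u
7. ~p2, u
8. ~p3, u
Accessibility: uRu, uRv, vRu, vRv
Branch closes: p3 and ~p3 both at u.
All branches of the negation close; one closing branch shown above.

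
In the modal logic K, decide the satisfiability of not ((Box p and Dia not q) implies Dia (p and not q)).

1. not ((Box p and Dia not q) implies Dia (p and not q)), w0
2. Box p and Dia not q, w0
3. not Dia (p and not q), w0
4. Box p, w0
5. Dia not q, w0
6. not q, w1
7. not (p and not q), w1
8. p, w1
9. q, w1
Accessibility: w0Rw1
Branch closes: q and not q both at w1.
Every branch closes; the branch above is one of them.

Unsatisfiable (every branch closes)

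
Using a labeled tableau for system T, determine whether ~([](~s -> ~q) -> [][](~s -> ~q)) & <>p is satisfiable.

1. ~([](~s -> ~q) -> [][](~s -> ~q)) & <>p, w0
2. ~([](~s -> ~q) -> [][](~s -> ~q)), w0
3. <>p, w0
4. [](~s -> ~q), w0
5. ~[][](~s -> ~q), w0
6. ~s -> ~q, w0
7. ~q, w0
8. p, w1
9. ~s -> ~q, w1
10. ~q, w1
11. ~[](~s -> ~q), w2
12. ~s -> ~q, w2
13. ~q, w2
14. ~(~s -> ~q), w3
15. ~s, w3
16. q, w3
Accessibility: w0Rw0, w0Rw1, w0Rw2, w1Rw1, w2Rw2, w2Rw3, w3Rw3

Yes, satisfiable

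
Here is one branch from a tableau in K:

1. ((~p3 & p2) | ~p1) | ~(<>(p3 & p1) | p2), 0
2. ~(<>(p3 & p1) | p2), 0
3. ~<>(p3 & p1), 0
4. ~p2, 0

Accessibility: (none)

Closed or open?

No atom appears with both signs at the same world.

Open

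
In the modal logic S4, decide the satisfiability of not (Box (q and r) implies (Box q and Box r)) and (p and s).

Unsatisfiable

1. not (Box (q and r) implies (Box q and Box r)) and (p and s), w0
2. not (Box (q and r) implies (Box q and Box r)), w0   [and-rule on 1]
3. p and s, w0   [and-rule on 1]
4. Box (q and r), w0   [neg-implies-rule on 2]
5. not (Box q and Box r), w0   [neg-implies-rule on 2]
6. p, w0   [and-rule on 3]
7. s, w0   [and-rule on 3]
8. q and r, w0   [Box-rule on 4 via w0Rw0]
9. q, w0   [and-rule on 8]
10. r, w0   [and-rule on 8]
11. not Box r, w0   [neg-and-rule on 5 (branches; this branch)]
12. not r, w1   [neg-Box-rule on 11: fresh world w1, w0Rw1]
13. q and r, w1   [Box-rule on 4 via w0Rw1]
14. q, w1   [and-rule on 13]
15. r, w1   [and-rule on 13]
Accessibility: w0Rw0, w0Rw1, w1Rw1
Branch closes: r and not r both at w1.
All branches of the tableau close; one closing branch shown above.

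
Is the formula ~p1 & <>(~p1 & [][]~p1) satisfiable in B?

Satisfiable

1. ~p1 & <>(~p1 & [][]~p1), 0
2. ~p1, 0
3. <>(~p1 & [][]~p1), 0
4. ~p1 & [][]~p1, 1
5. ~p1, 1
6. [][]~p1, 1
7. []~p1, 0
8. []~p1, 1
Accessibility: 0R0, 0R1, 1R0, 1R1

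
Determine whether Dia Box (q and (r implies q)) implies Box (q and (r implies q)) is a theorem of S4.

Invalid (countermodel exists)

Tableau for the negation not (Dia Box (q and (r implies q)) implies Box (q and (r implies q))):
1. not (Dia Box (q and (r implies q)) implies Box (q and (r implies q))), u
2. Dia Box (q and (r implies q)), u   [neg-implies-rule on 1]
3. not Box (q and (r implies q)), u   [neg-implies-rule on 1]
4. Box (q and (r implies q)), v   [Dia-rule on 2: fresh world v, uRv]
5. q and (r implies q), v   [Box-rule on 4 via vRv]
6. q, v   [and-rule on 5]
7. r implies q, v   [and-rule on 5]
8. not (q and (r implies q)), w   [neg-Box-rule on 3: fresh world w, uRw]
9. not (r implies q), w   [neg-and-rule on 8 (branches; this branch)]
10. r, w   [neg-implies-rule on 9]
11. not q, w   [neg-implies-rule on 9]
Accessibility: uRu, uRv, uRw, vRv, wRw
The negation has an open branch (countermodel exists).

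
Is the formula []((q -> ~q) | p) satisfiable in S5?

Satisfiable

1. []((q -> ~q) | p), u
2. (q -> ~q) | p, u   [[]-rule on 1 via uRu]
3. p, u   [|-rule on 2 (branches; this branch)]
Accessibility: uRu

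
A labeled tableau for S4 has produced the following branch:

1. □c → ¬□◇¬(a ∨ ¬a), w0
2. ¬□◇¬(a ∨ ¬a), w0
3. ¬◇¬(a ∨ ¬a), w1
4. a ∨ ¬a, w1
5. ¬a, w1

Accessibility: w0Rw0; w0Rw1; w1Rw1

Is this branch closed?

There is no literal clash: for every atom and world, at most one sign appears.

Not closed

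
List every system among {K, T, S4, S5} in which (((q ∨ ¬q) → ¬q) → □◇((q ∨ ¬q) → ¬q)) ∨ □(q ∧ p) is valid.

S5

S5-tableau for the negation ¬((((q ∨ ¬q) → ¬q) → □◇((q ∨ ¬q) → ¬q)) ∨ □(q ∧ p)):
1. ¬((((q ∨ ¬q) → ¬q) → □◇((q ∨ ¬q) → ¬q)) ∨ □(q ∧ p)), 0
2. ¬(((q ∨ ¬q) → ¬q) → □◇((q ∨ ¬q) → ¬q)), 0
3. ¬□(q ∧ p), 0
4. (q ∨ ¬q) → ¬q, 0
5. ¬□◇((q ∨ ¬q) → ¬q), 0
6. ¬q, 0
7. ¬(q ∧ p), 1
8. ¬p, 1
9. ¬◇((q ∨ ¬q) → ¬q), 2
10. ¬((q ∨ ¬q) → ¬q), 0
11. q ∨ ¬q, 0
12. q, 0
Accessibility: 0R0, 0R1, 0R2, 1R0, 1R1, 1R2, 2R0, 2R1, 2R2
Branch closes: q and ¬q both at 0.
Every branch closes (one shown): valid in S5.
S4-tableau for the negation ¬((((q ∨ ¬q) → ¬q) → □◇((q ∨ ¬q) → ¬q)) ∨ □(q ∧ p)):
1. ¬((((q ∨ ¬q) → ¬q) → □◇((q ∨ ¬q) → ¬q)) ∨ □(q ∧ p)), 0
2. ¬(((q ∨ ¬q) → ¬q) → □◇((q ∨ ¬q) → ¬q)), 0
3. ¬□(q ∧ p), 0
4. (q ∨ ¬q) → ¬q, 0
5. ¬□◇((q ∨ ¬q) → ¬q), 0
6. ¬q, 0
7. ¬(q ∧ p), 1
8. ¬p, 1
9. ¬◇((q ∨ ¬q) → ¬q), 2
10. ¬((q ∨ ¬q) → ¬q), 2
11. q ∨ ¬q, 2
12. q, 2
Accessibility: 0R0, 0R1, 0R2, 1R1, 2R2
Complete open branch: countermodel on an S4-frame, so not valid in S4, nor in K, T (the same frame is also a K-frame and a T-frame).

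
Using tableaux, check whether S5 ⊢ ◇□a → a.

Yes, valid

Tableau for the negation ¬(◇□a → a):
1. ¬(◇□a → a), w0
2. ◇□a, w0
3. ¬a, w0
4. □a, w1
5. a, w0
Accessibility: w0Rw0, w0Rw1, w1Rw0, w1Rw1
Branch closes: a and ¬a both at w0.
Every branch of the negation's tableau closes; the branch above is one of them.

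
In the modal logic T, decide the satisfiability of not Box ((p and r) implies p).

1. not Box ((p and r) implies p), u
2. not ((p and r) implies p), v   [neg-Box-rule on 1: fresh world v, uRv]
3. p and r, v   [neg-implies-rule on 2]
4. not p, v   [neg-implies-rule on 2]
5. p, v   [and-rule on 3]
6. r, v   [and-rule on 3]
Accessibility: uRu, uRv, vRv
Branch closes: p and not p both at v.
(One branch shown.) All branches close.

Unsatisfiable (every branch closes)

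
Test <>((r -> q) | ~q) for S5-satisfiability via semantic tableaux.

Yes, satisfiable

1. <>((r -> q) | ~q), 0
2. (r -> q) | ~q, 1
3. ~q, 1
Accessibility: 0R0, 0R1, 1R0, 1R1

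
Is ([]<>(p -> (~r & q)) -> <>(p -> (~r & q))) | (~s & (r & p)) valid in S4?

Tableau for the negation ~(([]<>(p -> (~r & q)) -> <>(p -> (~r & q))) | (~s & (r & p))):
1. ~(([]<>(p -> (~r & q)) -> <>(p -> (~r & q))) | (~s & (r & p))), 0
2. ~([]<>(p -> (~r & q)) -> <>(p -> (~r & q))), 0
3. ~(~s & (r & p)), 0
4. []<>(p -> (~r & q)), 0
5. ~<>(p -> (~r & q)), 0
6. <>(p -> (~r & q)), 0
7. ~(p -> (~r & q)), 0
8. p, 0
9. ~(~r & q), 0
10. ~(r & p), 0
11. ~q, 0
12. ~r, 0
13. p -> (~r & q), 1
14. <>(p -> (~r & q)), 1
15. ~(p -> (~r & q)), 1
16. p, 1
17. ~(~r & q), 1
18. ~r & q, 1
19. ~r, 1
20. q, 1
21. ~q, 1
Accessibility: 0R0, 0R1, 1R1
Branch closes: q and ~q both at 1.
Every branch of the negation's tableau closes; the branch above is one of them.

Valid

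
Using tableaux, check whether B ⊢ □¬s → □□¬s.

Tableau for the negation ¬(□¬s → □□¬s):
1. ¬(□¬s → □□¬s), 0
2. □¬s, 0   [¬→-rule on 1]
3. ¬□□¬s, 0   [¬→-rule on 1]
4. ¬s, 0   [□-rule on 2 via 0R0]
5. ¬□¬s, 1   [¬□-rule on 3: fresh world 1, 0R1]
6. ¬s, 1   [□-rule on 2 via 0R1]
7. s, 2   [¬□-rule on 5: fresh world 2, 1R2]
Accessibility: 0R0, 0R1, 1R0, 1R1, 1R2, 2R1, 2R2
The negation has an open branch (countermodel exists).

No, not valid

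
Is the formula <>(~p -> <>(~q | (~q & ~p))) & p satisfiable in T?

Satisfiable

1. <>(~p -> <>(~q | (~q & ~p))) & p, w0
2. <>(~p -> <>(~q | (~q & ~p))), w0
3. p, w0
4. ~p -> <>(~q | (~q & ~p)), w1
5. <>(~q | (~q & ~p)), w1
6. ~q | (~q & ~p), w2
7. ~q & ~p, w2
8. ~q, w2
9. ~p, w2
Accessibility: w0Rw0, w0Rw1, w1Rw1, w1Rw2, w2Rw2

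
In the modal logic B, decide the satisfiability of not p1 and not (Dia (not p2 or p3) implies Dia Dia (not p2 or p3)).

1. not p1 and not (Dia (not p2 or p3) implies Dia Dia (not p2 or p3)), w0
2. not p1, w0
3. not (Dia (not p2 or p3) implies Dia Dia (not p2 or p3)), w0
4. Dia (not p2 or p3), w0
5. not Dia Dia (not p2 or p3), w0
6. not Dia (not p2 or p3), w0
7. not (not p2 or p3), w0
8. p2, w0
9. not p3, w0
10. not p2 or p3, w1
11. not Dia (not p2 or p3), w1
12. not (not p2 or p3), w1
13. p2, w1
14. not p3, w1
15. p3, w1
Accessibility: w0Rw0, w0Rw1, w1Rw0, w1Rw1
Branch closes: p3 and not p3 both at w1.
Every branch closes; the branch above is one of them.

Unsatisfiable (every branch closes)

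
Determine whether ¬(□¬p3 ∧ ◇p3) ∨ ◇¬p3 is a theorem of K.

Valid in K

Tableau for the negation ¬(¬(□¬p3 ∧ ◇p3) ∨ ◇¬p3):
1. ¬(¬(□¬p3 ∧ ◇p3) ∨ ◇¬p3), u
2. □¬p3 ∧ ◇p3, u   [¬∨-rule on 1]
3. ¬◇¬p3, u   [¬∨-rule on 1]
4. □¬p3, u   [∧-rule on 2]
5. ◇p3, u   [∧-rule on 2]
6. p3, v   [◇-rule on 5: fresh world v, uRv]
7. ¬p3, v   [□-rule on 4 via uRv]
Accessibility: uRv
Branch closes: p3 and ¬p3 both at v.
All branches of the negation close; one closing branch shown above.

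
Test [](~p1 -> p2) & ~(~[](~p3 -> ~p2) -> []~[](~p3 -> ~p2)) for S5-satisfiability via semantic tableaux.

1. [](~p1 -> p2) & ~(~[](~p3 -> ~p2) -> []~[](~p3 -> ~p2)), 0
2. [](~p1 -> p2), 0   [&-rule on 1]
3. ~(~[](~p3 -> ~p2) -> []~[](~p3 -> ~p2)), 0   [&-rule on 1]
4. ~[](~p3 -> ~p2), 0   [~->-rule on 3]
5. ~[]~[](~p3 -> ~p2), 0   [~->-rule on 3]
6. ~p1 -> p2, 0   [[]-rule on 2 via 0R0]
7. p2, 0   [->-rule on 6 (branches; this branch)]
8. ~(~p3 -> ~p2), 1   [~[]-rule on 4: fresh world 1, 0R1]
9. ~p3, 1   [~->-rule on 8]
10. p2, 1   [~->-rule on 8]
11. ~p1 -> p2, 1   [[]-rule on 2 via 0R1]
12. [](~p3 -> ~p2), 2   [~[]-rule on 5: fresh world 2, 0R2]
13. ~p1 -> p2, 2   [[]-rule on 2 via 0R2]
14. ~p3 -> ~p2, 0   [[]-rule on 12 via 2R0]
15. ~p3 -> ~p2, 1   [[]-rule on 12 via 2R1]
16. ~p3 -> ~p2, 2   [[]-rule on 12 via 2R2]
17. p2, 2   [->-rule on 13 (branches; this branch)]
18. p3, 0   [->-rule on 14 (branches; this branch)]
19. ~p2, 1   [->-rule on 15 (branches; this branch)]
Accessibility: 0R0, 0R1, 0R2, 1R0, 1R1, 1R2, 2R0, 2R1, 2R2
Branch closes: p2 and ~p2 both at 1.
All branches of the tableau close; one closing branch shown above.

Unsatisfiable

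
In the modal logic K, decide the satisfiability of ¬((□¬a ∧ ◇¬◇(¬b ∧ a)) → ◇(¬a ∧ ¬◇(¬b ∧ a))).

Unsatisfiable

1. ¬((□¬a ∧ ◇¬◇(¬b ∧ a)) → ◇(¬a ∧ ¬◇(¬b ∧ a))), u
2. □¬a ∧ ◇¬◇(¬b ∧ a), u
3. ¬◇(¬a ∧ ¬◇(¬b ∧ a)), u
4. □¬a, u
5. ◇¬◇(¬b ∧ a), u
6. ¬◇(¬b ∧ a), v
7. ¬(¬a ∧ ¬◇(¬b ∧ a)), v
8. ¬a, v
9. ◇(¬b ∧ a), v
10. ¬b ∧ a, w
11. ¬b, w
12. a, w
13. ¬(¬b ∧ a), w
14. ¬a, w
Accessibility: uRv, vRw
Branch closes: a and ¬a both at w.
All branches of the tableau close; one closing branch shown above.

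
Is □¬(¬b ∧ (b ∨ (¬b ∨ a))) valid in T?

Invalid (countermodel exists)

Tableau for the negation ¬□¬(¬b ∧ (b ∨ (¬b ∨ a))):
1. ¬□¬(¬b ∧ (b ∨ (¬b ∨ a))), 0
2. ¬b ∧ (b ∨ (¬b ∨ a)), 1
3. ¬b, 1
4. b ∨ (¬b ∨ a), 1
5. ¬b ∨ a, 1
6. a, 1
Accessibility: 0R0, 0R1, 1R1
The negation has an open branch (countermodel exists).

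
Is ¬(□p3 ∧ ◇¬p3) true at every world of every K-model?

Tableau for the negation □p3 ∧ ◇¬p3:
1. □p3 ∧ ◇¬p3, w0
2. □p3, w0
3. ◇¬p3, w0
4. ¬p3, w1
5. p3, w1
Accessibility: w0Rw1
Branch closes: p3 and ¬p3 both at w1.
Every branch of the negation's tableau closes; the branch above is one of them.

Valid in K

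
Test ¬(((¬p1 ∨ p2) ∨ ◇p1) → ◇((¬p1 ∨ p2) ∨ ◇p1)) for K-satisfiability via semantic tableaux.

Satisfiable (open branch found)

1. ¬(((¬p1 ∨ p2) ∨ ◇p1) → ◇((¬p1 ∨ p2) ∨ ◇p1)), w0
2. (¬p1 ∨ p2) ∨ ◇p1, w0
3. ¬◇((¬p1 ∨ p2) ∨ ◇p1), w0
4. ◇p1, w0
5. p1, w1
6. ¬((¬p1 ∨ p2) ∨ ◇p1), w1
7. ¬(¬p1 ∨ p2), w1
8. ¬◇p1, w1
9. ¬p2, w1
Accessibility: w0Rw1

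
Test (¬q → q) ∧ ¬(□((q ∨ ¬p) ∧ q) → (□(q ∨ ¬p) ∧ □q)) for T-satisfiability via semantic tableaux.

Unsatisfiable

1. (¬q → q) ∧ ¬(□((q ∨ ¬p) ∧ q) → (□(q ∨ ¬p) ∧ □q)), u
2. ¬q → q, u
3. ¬(□((q ∨ ¬p) ∧ q) → (□(q ∨ ¬p) ∧ □q)), u
4. □((q ∨ ¬p) ∧ q), u
5. ¬(□(q ∨ ¬p) ∧ □q), u
6. (q ∨ ¬p) ∧ q, u
7. q ∨ ¬p, u
8. q, u
9. ¬□(q ∨ ¬p), u
10. ¬p, u
11. ¬(q ∨ ¬p), v
12. ¬q, v
13. p, v
14. (q ∨ ¬p) ∧ q, v
15. q ∨ ¬p, v
16. q, v
Accessibility: uRu, uRv, vRv
Branch closes: q and ¬q both at v.
(One branch shown.) All branches close.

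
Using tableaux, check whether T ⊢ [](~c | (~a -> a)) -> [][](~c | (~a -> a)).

Not valid

Tableau for the negation ~([](~c | (~a -> a)) -> [][](~c | (~a -> a))):
1. ~([](~c | (~a -> a)) -> [][](~c | (~a -> a))), w0
2. [](~c | (~a -> a)), w0   [~->-rule on 1]
3. ~[][](~c | (~a -> a)), w0   [~->-rule on 1]
4. ~c | (~a -> a), w0   [[]-rule on 2 via w0Rw0]
5. ~a -> a, w0   [|-rule on 4 (branches; this branch)]
6. a, w0   [->-rule on 5 (branches; this branch)]
7. ~[](~c | (~a -> a)), w1   [~[]-rule on 3: fresh world w1, w0Rw1]
8. ~c | (~a -> a), w1   [[]-rule on 2 via w0Rw1]
9. ~a -> a, w1   [|-rule on 8 (branches; this branch)]
10. a, w1   [->-rule on 9 (branches; this branch)]
11. ~(~c | (~a -> a)), w2   [~[]-rule on 7: fresh world w2, w1Rw2]
12. c, w2   [~|-rule on 11]
13. ~(~a -> a), w2   [~|-rule on 11]
14. ~a, w2   [~->-rule on 13]
Accessibility: w0Rw0, w0Rw1, w1Rw1, w1Rw2, w2Rw2
The negation has an open branch (countermodel exists).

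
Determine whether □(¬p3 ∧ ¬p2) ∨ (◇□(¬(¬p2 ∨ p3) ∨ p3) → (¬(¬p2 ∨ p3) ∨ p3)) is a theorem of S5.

Tableau for the negation ¬(□(¬p3 ∧ ¬p2) ∨ (◇□(¬(¬p2 ∨ p3) ∨ p3) → (¬(¬p2 ∨ p3) ∨ p3))):
1. ¬(□(¬p3 ∧ ¬p2) ∨ (◇□(¬(¬p2 ∨ p3) ∨ p3) → (¬(¬p2 ∨ p3) ∨ p3))), u
2. ¬□(¬p3 ∧ ¬p2), u   [¬∨-rule on 1]
3. ¬(◇□(¬(¬p2 ∨ p3) ∨ p3) → (¬(¬p2 ∨ p3) ∨ p3)), u   [¬∨-rule on 1]
4. ◇□(¬(¬p2 ∨ p3) ∨ p3), u   [¬→-rule on 3]
5. ¬(¬(¬p2 ∨ p3) ∨ p3), u   [¬→-rule on 3]
6. ¬p2 ∨ p3, u   [¬∨-rule on 5]
7. ¬p3, u   [¬∨-rule on 5]
8. ¬p2, u   [∨-rule on 6 (branches; this branch)]
9. ¬(¬p3 ∧ ¬p2), v   [¬□-rule on 2: fresh world v, uRv]
10. p2, v   [¬∧-rule on 9 (branches; this branch)]
11. □(¬(¬p2 ∨ p3) ∨ p3), w   [◇-rule on 4: fresh world w, uRw]
12. ¬(¬p2 ∨ p3) ∨ p3, u   [□-rule on 11 via wRu]
13. ¬(¬p2 ∨ p3) ∨ p3, v   [□-rule on 11 via wRv]
14. ¬(¬p2 ∨ p3) ∨ p3, w   [□-rule on 11 via wRw]
15. ¬(¬p2 ∨ p3), u   [∨-rule on 12 (branches; this branch)]
16. p2, u   [¬∨-rule on 15]
Accessibility: uRu, uRv, uRw, vRu, vRv, vRw, wRu, wRv, wRw
Branch closes: p2 and ¬p2 both at u.
Every branch of the negation's tableau closes; the branch above is one of them.

Valid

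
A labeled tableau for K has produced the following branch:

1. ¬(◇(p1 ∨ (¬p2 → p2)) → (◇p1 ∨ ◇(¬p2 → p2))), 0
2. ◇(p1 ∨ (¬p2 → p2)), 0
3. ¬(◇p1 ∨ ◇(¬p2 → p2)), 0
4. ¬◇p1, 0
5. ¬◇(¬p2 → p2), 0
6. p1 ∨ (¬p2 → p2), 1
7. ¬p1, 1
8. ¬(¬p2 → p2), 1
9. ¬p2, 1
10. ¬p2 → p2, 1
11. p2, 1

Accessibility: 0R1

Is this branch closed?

Both p2 and ¬p2 appear at 1.

Yes, closed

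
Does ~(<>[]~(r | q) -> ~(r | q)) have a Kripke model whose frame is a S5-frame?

1. ~(<>[]~(r | q) -> ~(r | q)), u
2. <>[]~(r | q), u   [~->-rule on 1]
3. r | q, u   [~->-rule on 1]
4. q, u   [|-rule on 3 (branches; this branch)]
5. []~(r | q), v   [<>-rule on 2: fresh world v, uRv]
6. ~(r | q), u   [[]-rule on 5 via vRu]
7. ~r, u   [~|-rule on 6]
8. ~q, u   [~|-rule on 6]
Accessibility: uRu, uRv, vRu, vRv
Branch closes: q and ~q both at u.
(One branch shown.) All branches close.

Unsatisfiable (every branch closes)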